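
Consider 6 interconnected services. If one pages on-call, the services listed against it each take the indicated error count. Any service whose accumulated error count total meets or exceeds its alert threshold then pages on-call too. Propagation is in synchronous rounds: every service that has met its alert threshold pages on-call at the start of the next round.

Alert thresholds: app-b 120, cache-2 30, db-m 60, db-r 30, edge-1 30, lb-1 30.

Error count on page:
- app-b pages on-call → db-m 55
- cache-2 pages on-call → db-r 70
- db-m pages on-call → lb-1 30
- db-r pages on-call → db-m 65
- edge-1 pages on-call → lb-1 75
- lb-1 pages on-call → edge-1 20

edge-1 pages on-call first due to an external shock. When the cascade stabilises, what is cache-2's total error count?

Round 1 — edge-1 pages on-call (initial).
  lb-1: +75 → 75 ≥ 30
Round 2 — lb-1 pages on-call.
No further pages.

0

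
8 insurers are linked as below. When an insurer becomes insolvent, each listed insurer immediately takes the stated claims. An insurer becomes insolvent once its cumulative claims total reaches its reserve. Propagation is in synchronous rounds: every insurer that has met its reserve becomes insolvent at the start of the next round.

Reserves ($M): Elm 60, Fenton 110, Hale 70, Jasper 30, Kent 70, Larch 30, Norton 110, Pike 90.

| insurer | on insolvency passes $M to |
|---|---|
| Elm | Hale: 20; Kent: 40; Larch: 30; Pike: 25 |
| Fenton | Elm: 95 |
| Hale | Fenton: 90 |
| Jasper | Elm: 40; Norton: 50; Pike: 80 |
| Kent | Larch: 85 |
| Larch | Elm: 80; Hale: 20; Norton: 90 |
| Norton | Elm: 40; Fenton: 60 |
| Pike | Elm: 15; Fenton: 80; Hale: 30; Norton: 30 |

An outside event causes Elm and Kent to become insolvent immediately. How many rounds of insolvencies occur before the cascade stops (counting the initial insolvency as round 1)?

Round 1 — Elm, Kent become insolvent (initial).
  Hale: +20 → 20 < 70
  Larch: +30+85 → 115 ≥ 30
  Pike: +25 → 25 < 90
Round 2 — Larch becomes insolvent.
  Hale: +20 → 40 < 70
  Norton: +90 → 90 < 110
No further insolvencies.

2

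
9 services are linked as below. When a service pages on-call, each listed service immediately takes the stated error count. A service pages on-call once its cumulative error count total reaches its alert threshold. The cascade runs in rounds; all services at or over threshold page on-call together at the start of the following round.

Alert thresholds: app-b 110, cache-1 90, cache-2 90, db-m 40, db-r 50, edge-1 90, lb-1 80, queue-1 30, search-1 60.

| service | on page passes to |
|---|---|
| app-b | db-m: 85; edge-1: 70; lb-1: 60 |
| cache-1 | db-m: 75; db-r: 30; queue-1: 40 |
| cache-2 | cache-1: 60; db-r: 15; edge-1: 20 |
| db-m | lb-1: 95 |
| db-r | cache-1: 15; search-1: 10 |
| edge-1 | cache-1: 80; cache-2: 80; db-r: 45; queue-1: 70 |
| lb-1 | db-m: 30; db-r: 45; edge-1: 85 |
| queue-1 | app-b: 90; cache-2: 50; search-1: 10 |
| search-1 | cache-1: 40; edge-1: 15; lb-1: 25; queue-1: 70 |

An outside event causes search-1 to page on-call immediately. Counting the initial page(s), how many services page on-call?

2

Round 1 — search-1 pages on-call (initial).
  cache-1: +40 → 40 < 90
  edge-1: +15 → 15 < 90
  lb-1: +25 → 25 < 80
  queue-1: +70 → 70 ≥ 30
Round 2 — queue-1 pages on-call.
  app-b: +90 → 90 < 110
  cache-2: +50 → 50 < 90
No further pages.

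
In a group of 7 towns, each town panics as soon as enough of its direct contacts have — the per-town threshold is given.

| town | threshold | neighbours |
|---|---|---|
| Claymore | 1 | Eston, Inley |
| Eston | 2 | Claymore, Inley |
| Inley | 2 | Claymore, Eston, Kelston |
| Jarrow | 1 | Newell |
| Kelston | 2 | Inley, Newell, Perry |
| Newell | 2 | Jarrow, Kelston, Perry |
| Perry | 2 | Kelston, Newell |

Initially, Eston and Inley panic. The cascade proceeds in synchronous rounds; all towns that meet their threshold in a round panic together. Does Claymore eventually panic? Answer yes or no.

yes

Round 1 — Eston, Inley panic (initial).
Round 2 — checking thresholds:
  Claymore: 2 of 2 neighbours ≥ 1, panics.
  Kelston: 1 of 3 neighbours < 2, not yet.
Round 3 — no new panics; cascade stops.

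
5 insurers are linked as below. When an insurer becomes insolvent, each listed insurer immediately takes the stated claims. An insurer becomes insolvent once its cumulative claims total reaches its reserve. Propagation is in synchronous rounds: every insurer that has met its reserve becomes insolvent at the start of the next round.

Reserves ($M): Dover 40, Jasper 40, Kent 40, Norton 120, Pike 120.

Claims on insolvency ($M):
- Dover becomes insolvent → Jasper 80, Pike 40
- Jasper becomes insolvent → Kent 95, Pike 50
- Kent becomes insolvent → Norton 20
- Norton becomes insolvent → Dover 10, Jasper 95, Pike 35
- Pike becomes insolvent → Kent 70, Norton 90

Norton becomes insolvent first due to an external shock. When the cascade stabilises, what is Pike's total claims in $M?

85

Round 1 — Norton becomes insolvent (initial).
  Dover: +10 → 10 < 40
  Jasper: +95 → 95 ≥ 40
  Pike: +35 → 35 < 120
Round 2 — Jasper becomes insolvent.
  Kent: +95 → 95 ≥ 40
  Pike: +50 → 85 < 120
Round 3 — Kent becomes insolvent.
No further insolvencies.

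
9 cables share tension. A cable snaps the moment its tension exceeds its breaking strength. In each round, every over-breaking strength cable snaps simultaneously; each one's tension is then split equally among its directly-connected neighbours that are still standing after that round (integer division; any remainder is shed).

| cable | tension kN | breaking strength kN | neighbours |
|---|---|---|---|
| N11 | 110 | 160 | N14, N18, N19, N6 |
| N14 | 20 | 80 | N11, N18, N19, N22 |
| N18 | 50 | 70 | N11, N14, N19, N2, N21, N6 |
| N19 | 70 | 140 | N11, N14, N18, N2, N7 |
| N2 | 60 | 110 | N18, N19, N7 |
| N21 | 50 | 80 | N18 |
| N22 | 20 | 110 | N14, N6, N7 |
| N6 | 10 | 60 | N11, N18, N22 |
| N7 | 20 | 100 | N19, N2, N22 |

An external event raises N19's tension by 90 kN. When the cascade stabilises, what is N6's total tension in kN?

Round 1 — N19 at 160 > 140. N19 snaps.
  N19 sheds 160 kN to N11, N14, N18, N2, N7: 32 each.
    N11: 110+32 = 142 ≤ 160
    N14: 20+32 = 52 ≤ 80
    N18: 50+32 = 82 > 70
    N2: 60+32 = 92 ≤ 110
    N7: 20+32 = 52 ≤ 100
Round 2 — N18 snaps.
  N18 sheds 82 kN to N11, N14, N2, N21, N6: 16 each (2 lost).
    N11: 142+16 = 158 ≤ 160
    N14: 52+16 = 68 ≤ 80
    N2: 92+16 = 108 ≤ 110
    N21: 50+16 = 66 ≤ 80
    N6: 10+16 = 26 ≤ 60
No further breaks.

26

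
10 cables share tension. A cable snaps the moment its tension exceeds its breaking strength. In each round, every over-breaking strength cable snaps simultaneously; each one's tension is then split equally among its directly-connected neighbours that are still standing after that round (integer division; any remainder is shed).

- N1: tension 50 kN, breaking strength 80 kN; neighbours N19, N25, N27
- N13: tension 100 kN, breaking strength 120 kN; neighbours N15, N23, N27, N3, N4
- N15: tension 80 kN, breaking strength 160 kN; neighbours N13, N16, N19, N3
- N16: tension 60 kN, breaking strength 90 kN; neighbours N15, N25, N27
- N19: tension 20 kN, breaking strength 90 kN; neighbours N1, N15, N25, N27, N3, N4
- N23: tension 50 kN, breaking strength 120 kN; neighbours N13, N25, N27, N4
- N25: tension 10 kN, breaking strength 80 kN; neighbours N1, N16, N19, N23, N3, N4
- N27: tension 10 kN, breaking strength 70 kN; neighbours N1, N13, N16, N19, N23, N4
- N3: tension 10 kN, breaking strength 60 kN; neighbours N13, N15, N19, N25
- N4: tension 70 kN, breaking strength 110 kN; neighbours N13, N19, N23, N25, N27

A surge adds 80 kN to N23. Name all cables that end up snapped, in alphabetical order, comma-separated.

Round 1 — N23 at 130 > 120. N23 snaps.
  N23 sheds 130 kN to N13, N25, N27, N4: 32 each (2 lost).
    N13: 100+32 = 132 > 120
    N25: 10+32 = 42 ≤ 80
    N27: 10+32 = 42 ≤ 70
    N4: 70+32 = 102 ≤ 110
Round 2 — N13 snaps.
  N13 sheds 132 kN to N15, N27, N3, N4: 33 each.
    N15: 80+33 = 113 ≤ 160
    N27: 42+33 = 75 > 70
    N3: 10+33 = 43 ≤ 60
    N4: 102+33 = 135 > 110
Round 3 — N27, N4 snap.
  N27 sheds 75 kN to N1, N16, N19: 25 each.
    N1: 50+25 = 75 ≤ 80
    N16: 60+25 = 85 ≤ 90
    N19: 20+25 = 45 ≤ 90
  N4 sheds 135 kN to N19, N25: 67 each (1 lost).
    N19: 45+67 = 112 > 90
    N25: 42+67 = 109 > 80
Round 4 — N19, N25 snap.
  N19 sheds 112 kN to N1, N15, N3: 37 each (1 lost).
    N1: 75+37 = 112 > 80
    N15: 113+37 = 150 ≤ 160
    N3: 43+37 = 80 > 60
  N25 sheds 109 kN to N1, N16, N3: 36 each (1 lost).
    N1: 112+36 = 148 > 80
    N16: 85+36 = 121 > 90
    N3: 80+36 = 116 > 60
Round 5 — N1, N16, N3 snap.
  N1 sheds 148 kN: no online neighbours, lost.
  N16 sheds 121 kN to N15: 121 each.
    N15: 150+121 = 271 > 160
  N3 sheds 116 kN to N15: 116 each.
    N15: 271+116 = 387 > 160
Round 6 — N15 snaps.
  N15 sheds 387 kN: no online neighbours, lost.
No further breaks.

N1, N13, N15, N16, N19, N23, N25, N27, N3, N4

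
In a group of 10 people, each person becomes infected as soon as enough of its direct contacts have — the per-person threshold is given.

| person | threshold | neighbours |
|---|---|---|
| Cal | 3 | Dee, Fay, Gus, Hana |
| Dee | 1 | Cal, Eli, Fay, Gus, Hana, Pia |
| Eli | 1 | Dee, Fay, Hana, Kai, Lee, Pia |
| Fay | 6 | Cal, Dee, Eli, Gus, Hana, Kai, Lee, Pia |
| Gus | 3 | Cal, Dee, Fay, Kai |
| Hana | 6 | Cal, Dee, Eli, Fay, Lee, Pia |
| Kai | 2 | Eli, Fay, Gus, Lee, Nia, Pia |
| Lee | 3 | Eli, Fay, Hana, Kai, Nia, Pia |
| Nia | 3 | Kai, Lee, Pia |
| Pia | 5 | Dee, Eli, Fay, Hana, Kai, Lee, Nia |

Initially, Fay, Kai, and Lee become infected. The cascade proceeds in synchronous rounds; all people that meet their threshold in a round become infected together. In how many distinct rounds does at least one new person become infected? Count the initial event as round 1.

5

Round 1 — Fay, Kai, Lee become infected (initial).
Round 2 — checking thresholds:
  Cal: 1 of 4 neighbours < 3, not yet.
  Dee: 1 of 6 neighbours ≥ 1, becomes infected.
  Eli: 3 of 6 neighbours ≥ 1, becomes infected.
  Gus: 2 of 4 neighbours < 3, not yet.
  Hana: 2 of 6 neighbours < 6, not yet.
  Nia: 2 of 3 neighbours < 3, not yet.
  Pia: 3 of 7 neighbours < 5, not yet.
Round 3 — checking thresholds:
  Cal: 2 of 4 neighbours < 3, not yet.
  Gus: 3 of 4 neighbours ≥ 3, becomes infected.
  Hana: 4 of 6 neighbours < 6, not yet.
  Nia: 2 of 3 neighbours < 3, not yet.
  Pia: 5 of 7 neighbours ≥ 5, becomes infected.
Round 4 — checking thresholds:
  Cal: 3 of 4 neighbours ≥ 3, becomes infected.
  Hana: 5 of 6 neighbours < 6, not yet.
  Nia: 3 of 3 neighbours ≥ 3, becomes infected.
Round 5 — checking thresholds:
  Hana: 6 of 6 neighbours ≥ 6, becomes infected.
Round 6 — no new infections; cascade stops.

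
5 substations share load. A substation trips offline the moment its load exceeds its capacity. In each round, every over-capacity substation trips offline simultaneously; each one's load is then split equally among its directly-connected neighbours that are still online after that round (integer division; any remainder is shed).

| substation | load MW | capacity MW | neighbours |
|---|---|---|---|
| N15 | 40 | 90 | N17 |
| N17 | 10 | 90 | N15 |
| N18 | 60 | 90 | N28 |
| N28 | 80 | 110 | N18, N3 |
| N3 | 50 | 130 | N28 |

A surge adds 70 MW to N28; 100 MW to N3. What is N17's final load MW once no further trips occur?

10

Round 1 — N28 at 150 > 110; N3 at 150 > 130. N28, N3 trip offline.
  N28 sheds 150 MW to N18: 150 each.
    N18: 60+150 = 210 > 90
  N3 sheds 150 MW: no online neighbours, lost.
Round 2 — N18 trips offline.
  N18 sheds 210 MW: no online neighbours, lost.
No further trips.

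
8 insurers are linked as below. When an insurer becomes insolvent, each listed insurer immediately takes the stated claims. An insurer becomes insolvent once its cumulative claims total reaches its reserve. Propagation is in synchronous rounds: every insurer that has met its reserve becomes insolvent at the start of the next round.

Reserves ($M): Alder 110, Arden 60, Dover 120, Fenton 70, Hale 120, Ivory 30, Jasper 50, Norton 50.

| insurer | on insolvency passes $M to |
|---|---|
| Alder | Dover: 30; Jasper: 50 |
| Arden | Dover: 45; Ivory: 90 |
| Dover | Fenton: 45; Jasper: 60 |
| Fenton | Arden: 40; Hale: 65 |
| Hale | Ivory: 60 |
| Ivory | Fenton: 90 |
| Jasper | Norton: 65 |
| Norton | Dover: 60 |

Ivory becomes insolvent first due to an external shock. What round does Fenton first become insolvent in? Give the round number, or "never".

2

Round 1 — Ivory becomes insolvent (initial).
  Fenton: +90 → 90 ≥ 70
Round 2 — Fenton becomes insolvent.
  Arden: +40 → 40 < 60
  Hale: +65 → 65 < 120
No further insolvencies.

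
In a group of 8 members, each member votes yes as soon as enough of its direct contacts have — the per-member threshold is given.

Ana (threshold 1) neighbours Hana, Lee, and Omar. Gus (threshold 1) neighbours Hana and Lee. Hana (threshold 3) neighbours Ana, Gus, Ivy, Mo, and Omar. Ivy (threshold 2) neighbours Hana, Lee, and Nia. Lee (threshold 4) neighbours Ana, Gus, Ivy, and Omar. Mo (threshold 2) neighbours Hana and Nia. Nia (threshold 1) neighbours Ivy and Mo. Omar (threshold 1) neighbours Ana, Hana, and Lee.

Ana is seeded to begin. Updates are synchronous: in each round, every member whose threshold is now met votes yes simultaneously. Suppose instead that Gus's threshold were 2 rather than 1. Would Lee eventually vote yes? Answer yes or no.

no

With Gus's threshold at 2:
Round 1 — Ana votes yes (initial).
Round 2 — checking thresholds:
  Hana: 1 of 5 neighbours < 3, not yet.
  Lee: 1 of 4 neighbours < 4, not yet.
  Omar: 1 of 3 neighbours ≥ 1, votes yes.
Round 3 — no new yes votes; cascade stops.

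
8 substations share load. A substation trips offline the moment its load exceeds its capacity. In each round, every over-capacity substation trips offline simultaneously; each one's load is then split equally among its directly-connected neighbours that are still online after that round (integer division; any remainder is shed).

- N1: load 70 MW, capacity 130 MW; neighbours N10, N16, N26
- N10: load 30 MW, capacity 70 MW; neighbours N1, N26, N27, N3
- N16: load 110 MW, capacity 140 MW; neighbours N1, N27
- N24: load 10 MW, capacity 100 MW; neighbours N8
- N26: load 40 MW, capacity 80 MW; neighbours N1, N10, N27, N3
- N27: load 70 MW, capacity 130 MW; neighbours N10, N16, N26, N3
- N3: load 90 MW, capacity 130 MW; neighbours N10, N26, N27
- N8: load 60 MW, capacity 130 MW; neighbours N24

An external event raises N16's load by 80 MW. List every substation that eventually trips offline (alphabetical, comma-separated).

Round 1 — N16 at 190 > 140. N16 trips offline.
  N16 sheds 190 MW to N1, N27: 95 each.
    N1: 70+95 = 165 > 130
    N27: 70+95 = 165 > 130
Round 2 — N1, N27 trip offline.
  N1 sheds 165 MW to N10, N26: 82 each (1 lost).
    N10: 30+82 = 112 > 70
    N26: 40+82 = 122 > 80
  N27 sheds 165 MW to N10, N26, N3: 55 each.
    N10: 112+55 = 167 > 70
    N26: 122+55 = 177 > 80
    N3: 90+55 = 145 > 130
Round 3 — N10, N26, N3 trip offline.
  N10 sheds 167 MW: no online neighbours, lost.
  N26 sheds 177 MW: no online neighbours, lost.
  N3 sheds 145 MW: no online neighbours, lost.
No further trips.

N1, N10, N16, N26, N27, N3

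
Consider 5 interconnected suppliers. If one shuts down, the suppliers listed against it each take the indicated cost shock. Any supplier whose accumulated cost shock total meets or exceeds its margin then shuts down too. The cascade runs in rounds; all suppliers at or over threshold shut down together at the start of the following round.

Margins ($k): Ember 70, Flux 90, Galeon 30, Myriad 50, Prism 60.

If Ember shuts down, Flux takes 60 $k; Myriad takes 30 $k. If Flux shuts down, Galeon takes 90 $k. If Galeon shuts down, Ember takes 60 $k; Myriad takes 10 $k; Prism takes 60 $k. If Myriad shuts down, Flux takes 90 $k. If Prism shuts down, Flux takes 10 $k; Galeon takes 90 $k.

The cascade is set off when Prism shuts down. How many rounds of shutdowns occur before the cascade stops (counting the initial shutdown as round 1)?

Round 1 — Prism shuts down (initial).
  Flux: +10 → 10 < 90
  Galeon: +90 → 90 ≥ 30
Round 2 — Galeon shuts down.
  Ember: +60 → 60 < 70
  Myriad: +10 → 10 < 50
No further shutdowns.

2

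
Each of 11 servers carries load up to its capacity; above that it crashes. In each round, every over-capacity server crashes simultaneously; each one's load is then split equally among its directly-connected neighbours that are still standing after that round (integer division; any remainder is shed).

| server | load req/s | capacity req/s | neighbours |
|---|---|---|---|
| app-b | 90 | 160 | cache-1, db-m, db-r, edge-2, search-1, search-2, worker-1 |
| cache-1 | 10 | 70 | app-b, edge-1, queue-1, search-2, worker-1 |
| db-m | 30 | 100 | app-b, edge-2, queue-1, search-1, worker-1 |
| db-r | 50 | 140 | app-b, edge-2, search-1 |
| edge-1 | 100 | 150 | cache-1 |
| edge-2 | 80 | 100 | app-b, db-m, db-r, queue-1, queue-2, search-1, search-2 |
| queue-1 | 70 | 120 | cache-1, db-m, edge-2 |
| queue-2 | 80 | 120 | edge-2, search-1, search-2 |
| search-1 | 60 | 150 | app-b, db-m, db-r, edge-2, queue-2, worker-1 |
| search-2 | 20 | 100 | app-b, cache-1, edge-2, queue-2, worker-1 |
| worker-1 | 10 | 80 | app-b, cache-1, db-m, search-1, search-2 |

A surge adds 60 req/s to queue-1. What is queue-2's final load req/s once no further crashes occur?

100

Round 1 — queue-1 at 130 > 120. queue-1 crashes.
  queue-1 sheds 130 req/s to cache-1, db-m, edge-2: 43 each (1 lost).
    cache-1: 10+43 = 53 ≤ 70
    db-m: 30+43 = 73 ≤ 100
    edge-2: 80+43 = 123 > 100
Round 2 — edge-2 crashes.
  edge-2 sheds 123 req/s to app-b, db-m, db-r, queue-2, search-1, search-2: 20 each (3 lost).
    app-b: 90+20 = 110 ≤ 160
    db-m: 73+20 = 93 ≤ 100
    db-r: 50+20 = 70 ≤ 140
    queue-2: 80+20 = 100 ≤ 120
    search-1: 60+20 = 80 ≤ 150
    search-2: 20+20 = 40 ≤ 100
No further crashes.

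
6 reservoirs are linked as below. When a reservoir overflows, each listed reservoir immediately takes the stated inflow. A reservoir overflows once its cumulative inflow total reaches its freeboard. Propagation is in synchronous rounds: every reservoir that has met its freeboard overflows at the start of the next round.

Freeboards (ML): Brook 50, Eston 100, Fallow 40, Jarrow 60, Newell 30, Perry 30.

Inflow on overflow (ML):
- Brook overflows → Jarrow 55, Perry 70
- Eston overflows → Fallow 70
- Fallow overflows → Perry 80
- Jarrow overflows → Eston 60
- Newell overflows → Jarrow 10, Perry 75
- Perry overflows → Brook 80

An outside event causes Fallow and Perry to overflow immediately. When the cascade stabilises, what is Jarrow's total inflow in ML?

Round 1 — Fallow, Perry overflow (initial).
  Brook: +80 → 80 ≥ 50
Round 2 — Brook overflows.
  Jarrow: +55 → 55 < 60
No further overflows.

55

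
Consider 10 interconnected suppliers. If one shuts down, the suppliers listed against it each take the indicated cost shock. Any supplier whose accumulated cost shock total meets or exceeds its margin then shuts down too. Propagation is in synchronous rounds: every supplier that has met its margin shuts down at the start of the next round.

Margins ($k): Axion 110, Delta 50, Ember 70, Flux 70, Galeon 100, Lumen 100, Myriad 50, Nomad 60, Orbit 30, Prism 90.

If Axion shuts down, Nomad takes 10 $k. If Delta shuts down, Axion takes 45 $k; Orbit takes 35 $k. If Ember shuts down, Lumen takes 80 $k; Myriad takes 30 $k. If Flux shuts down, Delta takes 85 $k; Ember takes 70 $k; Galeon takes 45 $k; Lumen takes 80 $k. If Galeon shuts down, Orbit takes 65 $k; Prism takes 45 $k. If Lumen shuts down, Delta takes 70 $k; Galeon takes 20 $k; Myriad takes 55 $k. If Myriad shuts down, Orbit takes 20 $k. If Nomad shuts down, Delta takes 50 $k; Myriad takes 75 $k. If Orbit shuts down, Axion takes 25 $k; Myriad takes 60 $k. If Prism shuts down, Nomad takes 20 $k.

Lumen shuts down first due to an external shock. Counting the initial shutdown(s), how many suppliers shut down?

Round 1 — Lumen shuts down (initial).
  Delta: +70 → 70 ≥ 50
  Galeon: +20 → 20 < 100
  Myriad: +55 → 55 ≥ 50
Round 2 — Delta, Myriad shut down.
  Axion: +45 → 45 < 110
  Orbit: +35+20 → 55 ≥ 30
Round 3 — Orbit shuts down.
  Axion: +25 → 70 < 110
No further shutdowns.

4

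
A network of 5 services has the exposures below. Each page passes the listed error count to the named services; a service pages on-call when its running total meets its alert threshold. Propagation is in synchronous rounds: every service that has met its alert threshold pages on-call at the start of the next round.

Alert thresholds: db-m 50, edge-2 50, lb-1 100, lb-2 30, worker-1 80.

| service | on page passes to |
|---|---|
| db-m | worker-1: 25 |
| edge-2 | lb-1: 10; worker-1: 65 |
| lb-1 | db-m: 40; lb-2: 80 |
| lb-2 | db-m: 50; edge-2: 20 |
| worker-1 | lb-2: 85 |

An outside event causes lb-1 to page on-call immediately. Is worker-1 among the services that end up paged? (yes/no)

Round 1 — lb-1 pages on-call (initial).
  db-m: +40 → 40 < 50
  lb-2: +80 → 80 ≥ 30
Round 2 — lb-2 pages on-call.
  db-m: +50 → 90 ≥ 50
  edge-2: +20 → 20 < 50
Round 3 — db-m pages on-call.
  worker-1: +25 → 25 < 80
No further pages.

no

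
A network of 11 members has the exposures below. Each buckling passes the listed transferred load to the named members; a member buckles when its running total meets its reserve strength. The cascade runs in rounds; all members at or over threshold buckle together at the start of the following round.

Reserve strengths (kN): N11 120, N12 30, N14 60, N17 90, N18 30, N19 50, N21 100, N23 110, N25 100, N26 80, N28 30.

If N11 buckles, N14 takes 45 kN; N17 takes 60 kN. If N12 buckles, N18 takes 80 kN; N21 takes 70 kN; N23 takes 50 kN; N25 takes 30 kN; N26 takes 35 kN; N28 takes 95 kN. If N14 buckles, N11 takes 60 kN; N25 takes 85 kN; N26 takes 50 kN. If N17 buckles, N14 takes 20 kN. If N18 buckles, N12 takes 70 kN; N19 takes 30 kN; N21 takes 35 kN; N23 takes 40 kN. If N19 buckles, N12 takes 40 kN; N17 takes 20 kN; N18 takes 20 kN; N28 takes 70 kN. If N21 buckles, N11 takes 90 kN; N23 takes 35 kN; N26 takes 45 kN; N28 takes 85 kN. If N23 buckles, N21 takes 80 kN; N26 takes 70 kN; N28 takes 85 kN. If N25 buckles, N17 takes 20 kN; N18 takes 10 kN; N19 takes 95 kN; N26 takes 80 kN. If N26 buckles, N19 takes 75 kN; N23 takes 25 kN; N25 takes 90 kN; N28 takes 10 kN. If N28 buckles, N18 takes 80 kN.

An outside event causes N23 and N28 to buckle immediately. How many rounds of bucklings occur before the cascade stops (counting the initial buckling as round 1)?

Round 1 — N23, N28 buckle (initial).
  N18: +80 → 80 ≥ 30
  N21: +80 → 80 < 100
  N26: +70 → 70 < 80
Round 2 — N18 buckles.
  N12: +70 → 70 ≥ 30
  N19: +30 → 30 < 50
  N21: +35 → 115 ≥ 100
Round 3 — N12, N21 buckle.
  N11: +90 → 90 < 120
  N25: +30 → 30 < 100
  N26: +35+45 → 150 ≥ 80
Round 4 — N26 buckles.
  N19: +75 → 105 ≥ 50
  N25: +90 → 120 ≥ 100
Round 5 — N19, N25 buckle.
  N17: +20+20 → 40 < 90
No further bucklings.

5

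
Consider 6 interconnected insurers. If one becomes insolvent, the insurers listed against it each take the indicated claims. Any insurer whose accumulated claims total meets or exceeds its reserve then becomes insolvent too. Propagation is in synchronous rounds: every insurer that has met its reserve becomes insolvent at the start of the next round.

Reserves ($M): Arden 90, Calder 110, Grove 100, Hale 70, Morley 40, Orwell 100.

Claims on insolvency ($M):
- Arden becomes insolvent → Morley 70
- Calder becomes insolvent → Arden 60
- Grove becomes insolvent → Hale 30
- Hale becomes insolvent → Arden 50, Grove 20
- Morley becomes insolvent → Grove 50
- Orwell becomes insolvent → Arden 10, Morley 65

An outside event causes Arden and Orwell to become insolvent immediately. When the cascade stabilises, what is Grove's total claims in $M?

50

Round 1 — Arden, Orwell become insolvent (initial).
  Morley: +70+65 → 135 ≥ 40
Round 2 — Morley becomes insolvent.
  Grove: +50 → 50 < 100
No further insolvencies.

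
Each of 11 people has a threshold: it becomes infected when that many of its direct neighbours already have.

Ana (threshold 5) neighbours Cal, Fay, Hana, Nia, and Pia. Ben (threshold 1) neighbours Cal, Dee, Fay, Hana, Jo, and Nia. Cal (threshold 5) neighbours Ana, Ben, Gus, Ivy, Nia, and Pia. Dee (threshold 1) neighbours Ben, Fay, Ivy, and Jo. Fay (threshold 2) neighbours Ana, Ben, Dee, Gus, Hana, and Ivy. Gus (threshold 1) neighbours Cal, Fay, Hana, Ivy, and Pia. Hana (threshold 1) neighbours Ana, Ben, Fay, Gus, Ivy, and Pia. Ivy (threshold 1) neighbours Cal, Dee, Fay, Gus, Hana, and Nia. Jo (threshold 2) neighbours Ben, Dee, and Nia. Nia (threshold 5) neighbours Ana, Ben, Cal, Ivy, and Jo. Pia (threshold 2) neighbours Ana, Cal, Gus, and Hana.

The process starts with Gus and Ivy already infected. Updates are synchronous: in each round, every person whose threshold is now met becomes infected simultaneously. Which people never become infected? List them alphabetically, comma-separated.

Ana, Cal, Nia

Round 1 — Gus, Ivy become infected (initial).
Round 2 — checking thresholds:
  Cal: 2 of 6 neighbours < 5, below threshold.
  Dee: 1 of 4 neighbours ≥ 1, becomes infected.
  Fay: 2 of 6 neighbours ≥ 2, becomes infected.
  Hana: 2 of 6 neighbours ≥ 1, becomes infected.
  Nia: 1 of 5 neighbours < 5, below threshold.
  Pia: 1 of 4 neighbours < 2, below threshold.
Round 3 — checking thresholds:
  Ana: 2 of 5 neighbours < 5, below threshold.
  Ben: 3 of 6 neighbours ≥ 1, becomes infected.
  Cal: 2 of 6 neighbours < 5, below threshold.
  Jo: 1 of 3 neighbours < 2, below threshold.
  Nia: 1 of 5 neighbours < 5, below threshold.
  Pia: 2 of 4 neighbours ≥ 2, becomes infected.
Round 4 — checking thresholds:
  Ana: 3 of 5 neighbours < 5, below threshold.
  Cal: 4 of 6 neighbours < 5, below threshold.
  Jo: 2 of 3 neighbours ≥ 2, becomes infected.
  Nia: 2 of 5 neighbours < 5, below threshold.
Round 5 — no new infections; cascade stops.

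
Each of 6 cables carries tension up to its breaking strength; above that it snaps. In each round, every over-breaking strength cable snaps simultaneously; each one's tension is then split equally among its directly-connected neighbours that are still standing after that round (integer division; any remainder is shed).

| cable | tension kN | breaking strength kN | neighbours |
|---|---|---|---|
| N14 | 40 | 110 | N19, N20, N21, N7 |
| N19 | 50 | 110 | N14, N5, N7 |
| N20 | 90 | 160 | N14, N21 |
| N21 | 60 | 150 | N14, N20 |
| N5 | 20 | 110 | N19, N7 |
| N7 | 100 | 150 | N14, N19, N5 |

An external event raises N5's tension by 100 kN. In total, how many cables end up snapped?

Round 1 — N5 at 120 > 110. N5 snaps.
  N5 sheds 120 kN to N19, N7: 60 each.
    N19: 50+60 = 110 ≤ 110
    N7: 100+60 = 160 > 150
Round 2 — N7 snaps.
  N7 sheds 160 kN to N14, N19: 80 each.
    N14: 40+80 = 120 > 110
    N19: 110+80 = 190 > 110
Round 3 — N14, N19 snap.
  N14 sheds 120 kN to N20, N21: 60 each.
    N20: 90+60 = 150 ≤ 160
    N21: 60+60 = 120 ≤ 150
  N19 sheds 190 kN: no online neighbours, lost.
No further breaks.

4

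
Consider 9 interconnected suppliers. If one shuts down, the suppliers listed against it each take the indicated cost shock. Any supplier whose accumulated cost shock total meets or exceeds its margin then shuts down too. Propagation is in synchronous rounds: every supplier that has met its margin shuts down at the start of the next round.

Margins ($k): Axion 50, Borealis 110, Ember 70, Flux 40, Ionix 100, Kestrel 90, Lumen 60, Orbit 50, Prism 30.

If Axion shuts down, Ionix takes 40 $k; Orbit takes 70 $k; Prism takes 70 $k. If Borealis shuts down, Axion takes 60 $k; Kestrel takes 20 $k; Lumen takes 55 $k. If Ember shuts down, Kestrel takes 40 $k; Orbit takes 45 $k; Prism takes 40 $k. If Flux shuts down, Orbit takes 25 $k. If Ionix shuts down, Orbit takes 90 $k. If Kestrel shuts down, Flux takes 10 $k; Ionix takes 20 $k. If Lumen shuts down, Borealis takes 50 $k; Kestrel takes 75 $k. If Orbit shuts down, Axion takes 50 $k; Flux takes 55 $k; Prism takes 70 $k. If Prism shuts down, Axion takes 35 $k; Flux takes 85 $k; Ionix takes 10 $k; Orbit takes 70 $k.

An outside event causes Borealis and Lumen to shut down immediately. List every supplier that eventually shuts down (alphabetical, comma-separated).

Round 1 — Borealis, Lumen shut down (initial).
  Axion: +60 → 60 ≥ 50
  Kestrel: +20+75 → 95 ≥ 90
Round 2 — Axion, Kestrel shut down.
  Flux: +10 → 10 < 40
  Ionix: +40+20 → 60 < 100
  Orbit: +70 → 70 ≥ 50
  Prism: +70 → 70 ≥ 30
Round 3 — Orbit, Prism shut down.
  Flux: +55+85 → 150 ≥ 40
  Ionix: +10 → 70 < 100
Round 4 — Flux shuts down.
No further shutdowns.

Axion, Borealis, Flux, Kestrel, Lumen, Orbit, Prism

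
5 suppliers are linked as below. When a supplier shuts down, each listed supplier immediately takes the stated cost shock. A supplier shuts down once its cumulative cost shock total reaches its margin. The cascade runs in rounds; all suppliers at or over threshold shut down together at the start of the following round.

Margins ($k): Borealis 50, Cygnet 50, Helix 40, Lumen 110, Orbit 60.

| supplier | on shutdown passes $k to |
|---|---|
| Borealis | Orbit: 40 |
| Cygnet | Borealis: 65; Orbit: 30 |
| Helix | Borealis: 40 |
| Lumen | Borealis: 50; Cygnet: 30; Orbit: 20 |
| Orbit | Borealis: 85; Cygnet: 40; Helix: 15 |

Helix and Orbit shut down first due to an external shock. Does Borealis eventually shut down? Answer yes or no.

Round 1 — Helix, Orbit shut down (initial).
  Borealis: +40+85 → 125 ≥ 50
  Cygnet: +40 → 40 < 50
Round 2 — Borealis shuts down.
No further shutdowns.

yes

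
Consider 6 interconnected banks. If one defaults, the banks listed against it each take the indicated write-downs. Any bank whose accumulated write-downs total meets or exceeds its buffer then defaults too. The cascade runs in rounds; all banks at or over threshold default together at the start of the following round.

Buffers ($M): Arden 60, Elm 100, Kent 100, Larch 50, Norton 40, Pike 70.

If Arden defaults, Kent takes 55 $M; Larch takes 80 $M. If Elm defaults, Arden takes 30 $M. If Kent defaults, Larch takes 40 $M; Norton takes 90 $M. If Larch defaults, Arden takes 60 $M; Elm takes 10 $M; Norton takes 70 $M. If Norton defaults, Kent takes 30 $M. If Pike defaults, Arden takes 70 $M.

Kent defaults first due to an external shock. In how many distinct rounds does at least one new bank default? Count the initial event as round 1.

Round 1 — Kent defaults (initial).
  Larch: +40 → 40 < 50
  Norton: +90 → 90 ≥ 40
Round 2 — Norton defaults.
No further defaults.

2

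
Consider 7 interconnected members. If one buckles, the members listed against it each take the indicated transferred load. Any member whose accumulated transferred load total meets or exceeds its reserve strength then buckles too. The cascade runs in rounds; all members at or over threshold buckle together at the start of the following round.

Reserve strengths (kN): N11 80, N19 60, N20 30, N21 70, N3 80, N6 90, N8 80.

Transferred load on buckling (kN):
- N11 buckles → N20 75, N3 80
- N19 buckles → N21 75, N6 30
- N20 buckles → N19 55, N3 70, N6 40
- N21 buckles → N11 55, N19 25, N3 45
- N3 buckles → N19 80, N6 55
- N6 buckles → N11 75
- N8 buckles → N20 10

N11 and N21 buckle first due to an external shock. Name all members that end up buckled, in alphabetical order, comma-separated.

Round 1 — N11, N21 buckle (initial).
  N19: +25 → 25 < 60
  N20: +75 → 75 ≥ 30
  N3: +80+45 → 125 ≥ 80
Round 2 — N20, N3 buckle.
  N19: +55+80 → 160 ≥ 60
  N6: +40+55 → 95 ≥ 90
Round 3 — N19, N6 buckle.
No further bucklings.

N11, N19, N20, N21, N3, N6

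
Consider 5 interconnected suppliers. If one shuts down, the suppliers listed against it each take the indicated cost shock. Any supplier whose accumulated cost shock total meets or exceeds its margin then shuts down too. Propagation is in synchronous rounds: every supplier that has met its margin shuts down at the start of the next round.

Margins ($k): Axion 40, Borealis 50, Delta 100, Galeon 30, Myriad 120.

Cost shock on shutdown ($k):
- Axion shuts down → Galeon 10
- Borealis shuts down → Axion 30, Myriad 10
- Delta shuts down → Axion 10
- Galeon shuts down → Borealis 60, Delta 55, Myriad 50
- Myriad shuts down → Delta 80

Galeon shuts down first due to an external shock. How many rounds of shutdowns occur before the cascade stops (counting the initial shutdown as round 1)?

2

Round 1 — Galeon shuts down (initial).
  Borealis: +60 → 60 ≥ 50
  Delta: +55 → 55 < 100
  Myriad: +50 → 50 < 120
Round 2 — Borealis shuts down.
  Axion: +30 → 30 < 40
  Myriad: +10 → 60 < 120
No further shutdowns.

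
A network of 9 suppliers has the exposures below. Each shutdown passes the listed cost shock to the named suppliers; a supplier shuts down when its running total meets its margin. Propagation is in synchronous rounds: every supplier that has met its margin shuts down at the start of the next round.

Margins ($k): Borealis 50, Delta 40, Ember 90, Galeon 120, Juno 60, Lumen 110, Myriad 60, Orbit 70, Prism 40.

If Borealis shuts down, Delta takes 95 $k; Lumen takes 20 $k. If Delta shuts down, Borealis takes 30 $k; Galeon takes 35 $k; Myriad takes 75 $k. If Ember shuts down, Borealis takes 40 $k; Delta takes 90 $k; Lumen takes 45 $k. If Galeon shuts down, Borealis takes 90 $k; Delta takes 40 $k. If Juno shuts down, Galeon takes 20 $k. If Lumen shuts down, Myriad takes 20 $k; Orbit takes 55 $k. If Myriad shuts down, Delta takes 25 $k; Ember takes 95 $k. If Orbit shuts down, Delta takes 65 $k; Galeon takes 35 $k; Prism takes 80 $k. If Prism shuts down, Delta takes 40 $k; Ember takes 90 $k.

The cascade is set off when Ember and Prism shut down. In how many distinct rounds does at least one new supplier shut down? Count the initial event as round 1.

3

Round 1 — Ember, Prism shut down (initial).
  Borealis: +40 → 40 < 50
  Delta: +90+40 → 130 ≥ 40
  Lumen: +45 → 45 < 110
Round 2 — Delta shuts down.
  Borealis: +30 → 70 ≥ 50
  Galeon: +35 → 35 < 120
  Myriad: +75 → 75 ≥ 60
Round 3 — Borealis, Myriad shut down.
  Lumen: +20 → 65 < 110
No further shutdowns.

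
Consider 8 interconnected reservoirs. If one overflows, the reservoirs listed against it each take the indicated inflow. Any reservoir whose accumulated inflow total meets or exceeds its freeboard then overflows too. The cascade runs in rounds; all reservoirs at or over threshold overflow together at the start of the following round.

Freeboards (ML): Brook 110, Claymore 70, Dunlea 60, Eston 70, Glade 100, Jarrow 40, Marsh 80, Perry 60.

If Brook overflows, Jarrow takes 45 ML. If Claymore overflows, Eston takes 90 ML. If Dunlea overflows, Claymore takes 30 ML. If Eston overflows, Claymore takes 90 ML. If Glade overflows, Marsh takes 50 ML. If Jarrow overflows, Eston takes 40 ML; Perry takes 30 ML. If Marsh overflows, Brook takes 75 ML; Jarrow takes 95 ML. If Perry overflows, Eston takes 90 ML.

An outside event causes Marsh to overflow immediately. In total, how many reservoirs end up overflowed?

Round 1 — Marsh overflows (initial).
  Brook: +75 → 75 < 110
  Jarrow: +95 → 95 ≥ 40
Round 2 — Jarrow overflows.
  Eston: +40 → 40 < 70
  Perry: +30 → 30 < 60
No further overflows.

2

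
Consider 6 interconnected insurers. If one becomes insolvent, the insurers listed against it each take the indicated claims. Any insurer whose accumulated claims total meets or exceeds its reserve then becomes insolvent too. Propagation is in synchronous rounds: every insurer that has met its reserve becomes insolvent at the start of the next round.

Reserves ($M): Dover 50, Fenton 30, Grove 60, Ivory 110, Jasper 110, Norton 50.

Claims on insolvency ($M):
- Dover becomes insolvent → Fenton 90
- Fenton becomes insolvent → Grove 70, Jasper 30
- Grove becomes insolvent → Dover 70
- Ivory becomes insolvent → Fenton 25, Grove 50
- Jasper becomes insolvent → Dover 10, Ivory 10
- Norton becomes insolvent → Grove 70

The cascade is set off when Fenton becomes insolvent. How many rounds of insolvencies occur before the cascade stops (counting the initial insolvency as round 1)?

Round 1 — Fenton becomes insolvent (initial).
  Grove: +70 → 70 ≥ 60
  Jasper: +30 → 30 < 110
Round 2 — Grove becomes insolvent.
  Dover: +70 → 70 ≥ 50
Round 3 — Dover becomes insolvent.
No further insolvencies.

3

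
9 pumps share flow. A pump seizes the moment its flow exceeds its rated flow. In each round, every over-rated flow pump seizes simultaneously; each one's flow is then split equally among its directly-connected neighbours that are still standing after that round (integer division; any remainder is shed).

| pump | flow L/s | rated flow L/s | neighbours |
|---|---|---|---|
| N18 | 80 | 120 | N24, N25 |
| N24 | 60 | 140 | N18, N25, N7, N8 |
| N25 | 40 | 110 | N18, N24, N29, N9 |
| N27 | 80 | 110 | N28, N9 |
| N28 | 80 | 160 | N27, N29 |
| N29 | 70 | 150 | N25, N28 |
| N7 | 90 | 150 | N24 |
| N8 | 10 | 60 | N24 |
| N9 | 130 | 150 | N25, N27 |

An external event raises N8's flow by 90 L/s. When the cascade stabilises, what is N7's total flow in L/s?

Round 1 — N8 at 100 > 60. N8 seizes.
  N8 sheds 100 L/s to N24: 100 each.
    N24: 60+100 = 160 > 140
Round 2 — N24 seizes.
  N24 sheds 160 L/s to N18, N25, N7: 53 each (1 lost).
    N18: 80+53 = 133 > 120
    N25: 40+53 = 93 ≤ 110
    N7: 90+53 = 143 ≤ 150
Round 3 — N18 seizes.
  N18 sheds 133 L/s to N25: 133 each.
    N25: 93+133 = 226 > 110
Round 4 — N25 seizes.
  N25 sheds 226 L/s to N29, N9: 113 each.
    N29: 70+113 = 183 > 150
    N9: 130+113 = 243 > 150
Round 5 — N29, N9 seize.
  N29 sheds 183 L/s to N28: 183 each.
    N28: 80+183 = 263 > 160
  N9 sheds 243 L/s to N27: 243 each.
    N27: 80+243 = 323 > 110
Round 6 — N27, N28 seize.
  N27 sheds 323 L/s: no online neighbours, lost.
  N28 sheds 263 L/s: no online neighbours, lost.
No further seizures.

143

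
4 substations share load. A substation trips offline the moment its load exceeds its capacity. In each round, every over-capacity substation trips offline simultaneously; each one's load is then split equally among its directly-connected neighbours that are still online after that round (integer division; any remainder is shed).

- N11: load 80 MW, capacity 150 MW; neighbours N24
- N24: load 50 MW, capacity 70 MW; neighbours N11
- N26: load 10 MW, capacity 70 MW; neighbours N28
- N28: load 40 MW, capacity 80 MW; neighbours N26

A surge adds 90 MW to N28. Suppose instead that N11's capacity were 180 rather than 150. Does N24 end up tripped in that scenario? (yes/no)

no

With N11's capacity at 180:
Round 1 — N28 at 130 > 80. N28 trips offline.
  N28 sheds 130 MW to N26: 130 each.
    N26: 10+130 = 140 > 70
Round 2 — N26 trips offline.
  N26 sheds 140 MW: no online neighbours, lost.
No further trips.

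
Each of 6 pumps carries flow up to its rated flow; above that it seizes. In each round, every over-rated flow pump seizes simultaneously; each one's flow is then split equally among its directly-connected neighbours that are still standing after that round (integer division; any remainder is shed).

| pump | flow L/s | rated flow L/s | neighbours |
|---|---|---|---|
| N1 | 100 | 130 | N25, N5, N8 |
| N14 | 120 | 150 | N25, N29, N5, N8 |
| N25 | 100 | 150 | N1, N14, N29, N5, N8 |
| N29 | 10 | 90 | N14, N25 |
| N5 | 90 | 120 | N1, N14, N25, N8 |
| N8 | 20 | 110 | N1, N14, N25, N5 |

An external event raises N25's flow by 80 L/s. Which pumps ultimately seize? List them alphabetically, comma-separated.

N1, N14, N25, N29, N5, N8

Round 1 — N25 at 180 > 150. N25 seizes.
  N25 sheds 180 L/s to N1, N14, N29, N5, N8: 36 each.
    N1: 100+36 = 136 > 130
    N14: 120+36 = 156 > 150
    N29: 10+36 = 46 ≤ 90
    N5: 90+36 = 126 > 120
    N8: 20+36 = 56 ≤ 110
Round 2 — N1, N14, N5 seize.
  N1 sheds 136 L/s to N8: 136 each.
    N8: 56+136 = 192 > 110
  N14 sheds 156 L/s to N29, N8: 78 each.
    N29: 46+78 = 124 > 90
    N8: 192+78 = 270 > 110
  N5 sheds 126 L/s to N8: 126 each.
    N8: 270+126 = 396 > 110
Round 3 — N29, N8 seize.
  N29 sheds 124 L/s: no online neighbours, lost.
  N8 sheds 396 L/s: no online neighbours, lost.
No further seizures.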